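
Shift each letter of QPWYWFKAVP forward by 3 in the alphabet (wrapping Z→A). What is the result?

Q(16): 16+3=19 → T
P(15): 15+3=18 → S
W(22): 22+3=25 → Z
Y(24): 24+3=27≡1 → B
W(22): 22+3=25 → Z
F(5): 5+3=8 → I
K(10): 10+3=13 → N
A(0): 0+3=3 → D
V(21): 21+3=24 → Y
P(15): 15+3=18 → S

TSZBZINDYS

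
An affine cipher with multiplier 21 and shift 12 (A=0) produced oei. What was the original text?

The inverse of 21 mod 26 is 5, since 21·5=105≡1. Apply D(y)=5·(y−12) mod 26:
o(14): 5·(14−12)=10 → k
e(4): 5·(4−12)=-40≡12 → m
i(8): 5·(8−12)=-20≡6 → g

kmg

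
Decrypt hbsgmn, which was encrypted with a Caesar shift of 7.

h(7): 7−7=0 → a
b(1): 1−7=-6≡20 → u
s(18): 18−7=11 → l
g(6): 6−7=-1≡25 → z
m(12): 12−7=5 → f
n(13): 13−7=6 → g

aulzfg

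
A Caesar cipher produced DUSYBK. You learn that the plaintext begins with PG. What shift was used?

From the crib: D(3)−P(15)=-12≡14, so the shift is 14.

14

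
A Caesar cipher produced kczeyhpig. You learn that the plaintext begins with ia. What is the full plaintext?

From the crib: k(10)−i(8)=2, so the shift is 2.
Subtract 2 from each ciphertext letter:
k(10): 10−2=8 → i
c(2): 2−2=0 → a
z(25): 25−2=23 → x
e(4): 4−2=2 → c
y(24): 24−2=22 → w
h(7): 7−2=5 → f
p(15): 15−2=13 → n
i(8): 8−2=6 → g
g(6): 6−2=4 → e

iaxcwfnge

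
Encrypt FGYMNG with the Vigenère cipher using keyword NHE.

Repeat the key across the message: NHENHE
F(5)+N(13): 18 → S
G(6)+H(7): 13 → N
Y(24)+E(4): 28≡2 → C
M(12)+N(13): 25 → Z
N(13)+H(7): 20 → U
G(6)+E(4): 10 → K

SNCZUK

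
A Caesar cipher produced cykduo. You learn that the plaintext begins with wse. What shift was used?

6

From the crib: c(2)−w(22)=-20≡6, so the shift is 6.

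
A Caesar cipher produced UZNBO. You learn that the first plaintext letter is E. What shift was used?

From the crib: U(20)−E(4)=16, so the shift is 16.

16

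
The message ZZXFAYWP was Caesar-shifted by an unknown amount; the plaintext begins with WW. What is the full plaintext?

From the crib: Z(25)−W(22)=3, so the shift is 3.
Subtract 3 from each ciphertext letter:
Z(25): 25−3=22 → W
Z(25): 25−3=22 → W
X(23): 23−3=20 → U
F(5): 5−3=2 → C
A(0): 0−3=-3≡23 → X
Y(24): 24−3=21 → V
W(22): 22−3=19 → T
P(15): 15−3=12 → M

WWUCXVTM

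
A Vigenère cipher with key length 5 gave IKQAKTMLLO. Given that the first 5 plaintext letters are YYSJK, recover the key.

Subtract each crib letter from the matching ciphertext letter (mod 26):
I(8)−Y(24)=-16≡10 → K
K(10)−Y(24)=-14≡12 → M
Q(16)−S(18)=-2≡24 → Y
A(0)−J(9)=-9≡17 → R
K(10)−K(10)=0 → A

KMYRA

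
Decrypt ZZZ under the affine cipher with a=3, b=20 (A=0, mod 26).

TTT

The inverse of 3 mod 26 is 9, since 3·9=27≡1. Apply D(y)=9·(y−20) mod 26:
Z(25): 9·(25−20)=45≡19 → T
Z(25): 9·(25−20)=45≡19 → T
Z(25): 9·(25−20)=45≡19 → T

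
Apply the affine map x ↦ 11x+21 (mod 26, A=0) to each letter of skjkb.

s(18): 11·18+21=219≡11 → l
k(10): 11·10+21=131≡1 → b
j(9): 11·9+21=120≡16 → q
k(10): 11·10+21=131≡1 → b
b(1): 11·1+21=32≡6 → g

lbqbg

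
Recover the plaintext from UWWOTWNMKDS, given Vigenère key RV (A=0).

DBFTCBWRTIB

Repeat the key across the ciphertext: RVRVRVRVRVR
U(20)−R(17): 3 → D
W(22)−V(21): 1 → B
W(22)−R(17): 5 → F
O(14)−V(21): -7≡19 → T
T(19)−R(17): 2 → C
W(22)−V(21): 1 → B
N(13)−R(17): -4≡22 → W
M(12)−V(21): -9≡17 → R
K(10)−R(17): -7≡19 → T
D(3)−V(21): -18≡8 → I
S(18)−R(17): 1 → B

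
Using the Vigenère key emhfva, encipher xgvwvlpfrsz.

Repeat the key across the message: emhfvaemhfv
x(23)+e(4): 27≡1 → b
g(6)+m(12): 18 → s
v(21)+h(7): 28≡2 → c
w(22)+f(5): 27≡1 → b
v(21)+v(21): 42≡16 → q
l(11)+a(0): 11 → l
p(15)+e(4): 19 → t
f(5)+m(12): 17 → r
r(17)+h(7): 24 → y
s(18)+f(5): 23 → x
z(25)+v(21): 46≡20 → u

bscbqltryxu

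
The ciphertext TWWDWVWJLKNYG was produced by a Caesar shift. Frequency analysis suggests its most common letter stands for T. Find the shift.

The most frequent ciphertext letter is W (appears 4 times).
W is position 22; T is position 19.
Shift = 3.

3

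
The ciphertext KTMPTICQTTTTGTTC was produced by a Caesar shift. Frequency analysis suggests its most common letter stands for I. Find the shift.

11

The most frequent ciphertext letter is T (appears 8 times).
T is position 19; I is position 8.
Shift = 11.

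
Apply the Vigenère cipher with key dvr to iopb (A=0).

ljge

Repeat the key across the message: dvrd
i(8)+d(3): 11 → l
o(14)+v(21): 35≡9 → j
p(15)+r(17): 32≡6 → g
b(1)+d(3): 4 → e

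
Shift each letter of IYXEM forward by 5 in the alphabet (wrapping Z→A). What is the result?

NDCJR

I(8): 8+5=13 → N
Y(24): 24+5=29≡3 → D
X(23): 23+5=28≡2 → C
E(4): 4+5=9 → J
M(12): 12+5=17 → R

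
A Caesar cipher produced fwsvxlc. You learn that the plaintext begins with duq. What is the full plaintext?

duqtvja

From the crib: f(5)−d(3)=2, so the shift is 2.
Subtract 2 from each ciphertext letter:
f(5): 5−2=3 → d
w(22): 22−2=20 → u
s(18): 18−2=16 → q
v(21): 21−2=19 → t
x(23): 23−2=21 → v
l(11): 11−2=9 → j
c(2): 2−2=0 → a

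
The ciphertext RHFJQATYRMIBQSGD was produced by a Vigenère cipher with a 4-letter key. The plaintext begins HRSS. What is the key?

Subtract each crib letter from the matching ciphertext letter (mod 26):
R(17)−H(7)=10 → K
H(7)−R(17)=-10≡16 → Q
F(5)−S(18)=-13≡13 → N
J(9)−S(18)=-9≡17 → R

KQNR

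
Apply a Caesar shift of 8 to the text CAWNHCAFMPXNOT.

KIEVPKINUXFVWB

C(2): 2+8=10 → K
A(0): 0+8=8 → I
W(22): 22+8=30≡4 → E
N(13): 13+8=21 → V
H(7): 7+8=15 → P
C(2): 2+8=10 → K
A(0): 0+8=8 → I
F(5): 5+8=13 → N
M(12): 12+8=20 → U
P(15): 15+8=23 → X
X(23): 23+8=31≡5 → F
N(13): 13+8=21 → V
O(14): 14+8=22 → W
T(19): 19+8=27≡1 → B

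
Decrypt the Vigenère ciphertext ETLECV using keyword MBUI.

SSRWQU

Repeat the key across the ciphertext: MBUIMB
E(4)−M(12): -8≡18 → S
T(19)−B(1): 18 → S
L(11)−U(20): -9≡17 → R
E(4)−I(8): -4≡22 → W
C(2)−M(12): -10≡16 → Q
V(21)−B(1): 20 → U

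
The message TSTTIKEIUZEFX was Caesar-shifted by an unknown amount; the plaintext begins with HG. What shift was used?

12

From the crib: T(19)−H(7)=12, so the shift is 12.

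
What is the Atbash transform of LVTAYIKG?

OEGZBRPT

L(11) → O(14)
V(21) → E(4)
T(19) → G(6)
A(0) → Z(25)
Y(24) → B(1)
I(8) → R(17)
K(10) → P(15)
G(6) → T(19)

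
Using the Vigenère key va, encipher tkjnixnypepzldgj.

Repeat the key across the message: vavavavavavavava
t(19)+v(21): 40≡14 → o
k(10)+a(0): 10 → k
j(9)+v(21): 30≡4 → e
n(13)+a(0): 13 → n
i(8)+v(21): 29≡3 → d
x(23)+a(0): 23 → x
n(13)+v(21): 34≡8 → i
y(24)+a(0): 24 → y
p(15)+v(21): 36≡10 → k
e(4)+a(0): 4 → e
p(15)+v(21): 36≡10 → k
z(25)+a(0): 25 → z
l(11)+v(21): 32≡6 → g
d(3)+a(0): 3 → d
g(6)+v(21): 27≡1 → b
j(9)+a(0): 9 → j

okendxiykekzgdbj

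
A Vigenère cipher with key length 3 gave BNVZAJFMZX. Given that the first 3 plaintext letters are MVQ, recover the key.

PSF

Subtract each crib letter from the matching ciphertext letter (mod 26):
B(1)−M(12)=-11≡15 → P
N(13)−V(21)=-8≡18 → S
V(21)−Q(16)=5 → F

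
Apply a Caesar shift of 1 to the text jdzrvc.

j(9): 9+1=10 → k
d(3): 3+1=4 → e
z(25): 25+1=26≡0 → a
r(17): 17+1=18 → s
v(21): 21+1=22 → w
c(2): 2+1=3 → d

keaswd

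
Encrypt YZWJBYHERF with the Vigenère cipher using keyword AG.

YFWPBEHKRL

Repeat the key across the message: AGAGAGAGAG
Y(24)+A(0): 24 → Y
Z(25)+G(6): 31≡5 → F
W(22)+A(0): 22 → W
J(9)+G(6): 15 → P
B(1)+A(0): 1 → B
Y(24)+G(6): 30≡4 → E
H(7)+A(0): 7 → H
E(4)+G(6): 10 → K
R(17)+A(0): 17 → R
F(5)+G(6): 11 → L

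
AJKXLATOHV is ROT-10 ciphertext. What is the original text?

A(0): 0−10=-10≡16 → Q
J(9): 9−10=-1≡25 → Z
K(10): 10−10=0 → A
X(23): 23−10=13 → N
L(11): 11−10=1 → B
A(0): 0−10=-10≡16 → Q
T(19): 19−10=9 → J
O(14): 14−10=4 → E
H(7): 7−10=-3≡23 → X
V(21): 21−10=11 → L

QZANBQJEXL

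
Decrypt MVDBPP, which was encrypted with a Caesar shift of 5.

HQYWKK

M(12): 12−5=7 → H
V(21): 21−5=16 → Q
D(3): 3−5=-2≡24 → Y
B(1): 1−5=-4≡22 → W
P(15): 15−5=10 → K
P(15): 15−5=10 → K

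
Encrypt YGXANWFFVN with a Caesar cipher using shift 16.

OWNQDMVVLD

Y(24): 24+16=40≡14 → O
G(6): 6+16=22 → W
X(23): 23+16=39≡13 → N
A(0): 0+16=16 → Q
N(13): 13+16=29≡3 → D
W(22): 22+16=38≡12 → M
F(5): 5+16=21 → V
F(5): 5+16=21 → V
V(21): 21+16=37≡11 → L
N(13): 13+16=29≡3 → D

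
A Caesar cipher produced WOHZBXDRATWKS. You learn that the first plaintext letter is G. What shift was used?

16

From the crib: W(22)−G(6)=16, so the shift is 16.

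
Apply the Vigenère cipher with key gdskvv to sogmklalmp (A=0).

Repeat the key across the message: gdskvvgdsk
s(18)+g(6): 24 → y
o(14)+d(3): 17 → r
g(6)+s(18): 24 → y
m(12)+k(10): 22 → w
k(10)+v(21): 31≡5 → f
l(11)+v(21): 32≡6 → g
a(0)+g(6): 6 → g
l(11)+d(3): 14 → o
m(12)+s(18): 30≡4 → e
p(15)+k(10): 25 → z

yrywfggoez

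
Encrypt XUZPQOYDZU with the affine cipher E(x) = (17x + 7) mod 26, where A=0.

X(23): 17·23+7=398≡8 → I
U(20): 17·20+7=347≡9 → J
Z(25): 17·25+7=432≡16 → Q
P(15): 17·15+7=262≡2 → C
Q(16): 17·16+7=279≡19 → T
O(14): 17·14+7=245≡11 → L
Y(24): 17·24+7=415≡25 → Z
D(3): 17·3+7=58≡6 → G
Z(25): 17·25+7=432≡16 → Q
U(20): 17·20+7=347≡9 → J

IJQCTLZGQJ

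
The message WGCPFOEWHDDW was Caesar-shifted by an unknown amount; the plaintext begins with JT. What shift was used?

From the crib: W(22)−J(9)=13, so the shift is 13.

13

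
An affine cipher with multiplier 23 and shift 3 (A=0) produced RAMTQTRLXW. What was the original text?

EBXMNMEGCL

The inverse of 23 mod 26 is 17, since 23·17=391≡1. Apply D(y)=17·(y−3) mod 26:
R(17): 17·(17−3)=238≡4 → E
A(0): 17·(0−3)=-51≡1 → B
M(12): 17·(12−3)=153≡23 → X
T(19): 17·(19−3)=272≡12 → M
Q(16): 17·(16−3)=221≡13 → N
T(19): 17·(19−3)=272≡12 → M
R(17): 17·(17−3)=238≡4 → E
L(11): 17·(11−3)=136≡6 → G
X(23): 17·(23−3)=340≡2 → C
W(22): 17·(22−3)=323≡11 → L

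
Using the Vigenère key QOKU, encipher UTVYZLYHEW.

Repeat the key across the message: QOKUQOKUQO
U(20)+Q(16): 36≡10 → K
T(19)+O(14): 33≡7 → H
V(21)+K(10): 31≡5 → F
Y(24)+U(20): 44≡18 → S
Z(25)+Q(16): 41≡15 → P
L(11)+O(14): 25 → Z
Y(24)+K(10): 34≡8 → I
H(7)+U(20): 27≡1 → B
E(4)+Q(16): 20 → U
W(22)+O(14): 36≡10 → K

KHFSPZIBUK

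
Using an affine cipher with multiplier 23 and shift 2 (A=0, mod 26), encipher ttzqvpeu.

t(19): 23·19+2=439≡23 → x
t(19): 23·19+2=439≡23 → x
z(25): 23·25+2=577≡5 → f
q(16): 23·16+2=370≡6 → g
v(21): 23·21+2=485≡17 → r
p(15): 23·15+2=347≡9 → j
e(4): 23·4+2=94≡16 → q
u(20): 23·20+2=462≡20 → u

xxfgrjqu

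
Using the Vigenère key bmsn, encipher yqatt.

Repeat the key across the message: bmsnb
y(24)+b(1): 25 → z
q(16)+m(12): 28≡2 → c
a(0)+s(18): 18 → s
t(19)+n(13): 32≡6 → g
t(19)+b(1): 20 → u

zcsgu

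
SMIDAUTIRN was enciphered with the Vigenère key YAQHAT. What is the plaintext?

Repeat the key across the ciphertext: YAQHATYAQH
S(18)−Y(24): -6≡20 → U
M(12)−A(0): 12 → M
I(8)−Q(16): -8≡18 → S
D(3)−H(7): -4≡22 → W
A(0)−A(0): 0 → A
U(20)−T(19): 1 → B
T(19)−Y(24): -5≡21 → V
I(8)−A(0): 8 → I
R(17)−Q(16): 1 → B
N(13)−H(7): 6 → G

UMSWABVIBG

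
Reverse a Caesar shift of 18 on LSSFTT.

TAANBB

L(11): 11−18=-7≡19 → T
S(18): 18−18=0 → A
S(18): 18−18=0 → A
F(5): 5−18=-13≡13 → N
T(19): 19−18=1 → B
T(19): 19−18=1 → B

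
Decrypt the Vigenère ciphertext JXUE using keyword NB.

WWHD

Repeat the key across the ciphertext: NBNB
J(9)−N(13): -4≡22 → W
X(23)−B(1): 22 → W
U(20)−N(13): 7 → H
E(4)−B(1): 3 → D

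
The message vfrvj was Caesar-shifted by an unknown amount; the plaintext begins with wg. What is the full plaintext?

wgswk

From the crib: v(21)−w(22)=-1≡25, so the shift is 25.
Subtract 25 from each ciphertext letter:
v(21): 21−25=-4≡22 → w
f(5): 5−25=-20≡6 → g
r(17): 17−25=-8≡18 → s
v(21): 21−25=-4≡22 → w
j(9): 9−25=-16≡10 → k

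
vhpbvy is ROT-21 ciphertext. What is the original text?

v(21): 21−21=0 → a
h(7): 7−21=-14≡12 → m
p(15): 15−21=-6≡20 → u
b(1): 1−21=-20≡6 → g
v(21): 21−21=0 → a
y(24): 24−21=3 → d

amugad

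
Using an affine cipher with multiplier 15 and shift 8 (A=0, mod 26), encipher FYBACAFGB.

FEXIMIFUX

F(5): 15·5+8=83≡5 → F
Y(24): 15·24+8=368≡4 → E
B(1): 15·1+8=23 → X
A(0): 15·0+8=8 → I
C(2): 15·2+8=38≡12 → M
A(0): 15·0+8=8 → I
F(5): 15·5+8=83≡5 → F
G(6): 15·6+8=98≡20 → U
B(1): 15·1+8=23 → X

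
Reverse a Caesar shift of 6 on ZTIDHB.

Z(25): 25−6=19 → T
T(19): 19−6=13 → N
I(8): 8−6=2 → C
D(3): 3−6=-3≡23 → X
H(7): 7−6=1 → B
B(1): 1−6=-5≡21 → V

TNCXBV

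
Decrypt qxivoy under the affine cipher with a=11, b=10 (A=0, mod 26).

The inverse of 11 mod 26 is 19, since 11·19=209≡1. Apply D(y)=19·(y−10) mod 26:
q(16): 19·(16−10)=114≡10 → k
x(23): 19·(23−10)=247≡13 → n
i(8): 19·(8−10)=-38≡14 → o
v(21): 19·(21−10)=209≡1 → b
o(14): 19·(14−10)=76≡24 → y
y(24): 19·(24−10)=266≡6 → g

knobyg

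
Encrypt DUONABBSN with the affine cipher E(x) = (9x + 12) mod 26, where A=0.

NKIZMVVSZ

D(3): 9·3+12=39≡13 → N
U(20): 9·20+12=192≡10 → K
O(14): 9·14+12=138≡8 → I
N(13): 9·13+12=129≡25 → Z
A(0): 9·0+12=12 → M
B(1): 9·1+12=21 → V
B(1): 9·1+12=21 → V
S(18): 9·18+12=174≡18 → S
N(13): 9·13+12=129≡25 → Z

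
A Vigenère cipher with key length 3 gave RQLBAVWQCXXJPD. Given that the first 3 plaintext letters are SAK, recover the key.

Subtract each crib letter from the matching ciphertext letter (mod 26):
R(17)−S(18)=-1≡25 → Z
Q(16)−A(0)=16 → Q
L(11)−K(10)=1 → B

ZQB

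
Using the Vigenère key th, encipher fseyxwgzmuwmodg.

Repeat the key across the message: thththththththt
f(5)+t(19): 24 → y
s(18)+h(7): 25 → z
e(4)+t(19): 23 → x
y(24)+h(7): 31≡5 → f
x(23)+t(19): 42≡16 → q
w(22)+h(7): 29≡3 → d
g(6)+t(19): 25 → z
z(25)+h(7): 32≡6 → g
m(12)+t(19): 31≡5 → f
u(20)+h(7): 27≡1 → b
w(22)+t(19): 41≡15 → p
m(12)+h(7): 19 → t
o(14)+t(19): 33≡7 → h
d(3)+h(7): 10 → k
g(6)+t(19): 25 → z

yzxfqdzgfbpthkz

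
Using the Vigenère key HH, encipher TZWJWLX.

Repeat the key across the message: HHHHHHH
T(19)+H(7): 26≡0 → A
Z(25)+H(7): 32≡6 → G
W(22)+H(7): 29≡3 → D
J(9)+H(7): 16 → Q
W(22)+H(7): 29≡3 → D
L(11)+H(7): 18 → S
X(23)+H(7): 30≡4 → E

AGDQDSE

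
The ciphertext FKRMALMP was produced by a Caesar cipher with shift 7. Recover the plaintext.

YDKFTEFI

F(5): 5−7=-2≡24 → Y
K(10): 10−7=3 → D
R(17): 17−7=10 → K
M(12): 12−7=5 → F
A(0): 0−7=-7≡19 → T
L(11): 11−7=4 → E
M(12): 12−7=5 → F
P(15): 15−7=8 → I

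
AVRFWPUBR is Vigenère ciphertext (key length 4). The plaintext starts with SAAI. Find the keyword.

IVRX

Subtract each crib letter from the matching ciphertext letter (mod 26):
A(0)−S(18)=-18≡8 → I
V(21)−A(0)=21 → V
R(17)−A(0)=17 → R
F(5)−I(8)=-3≡23 → X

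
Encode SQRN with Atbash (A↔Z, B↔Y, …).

S(18) → H(7)
Q(16) → J(9)
R(17) → I(8)
N(13) → M(12)

HJIM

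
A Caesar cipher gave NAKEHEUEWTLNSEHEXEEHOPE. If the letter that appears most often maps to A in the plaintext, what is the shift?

4

The most frequent ciphertext letter is E (appears 8 times).
E is position 4; A is position 0.
Shift = 4.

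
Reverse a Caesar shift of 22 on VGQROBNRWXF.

V(21): 21−22=-1≡25 → Z
G(6): 6−22=-16≡10 → K
Q(16): 16−22=-6≡20 → U
R(17): 17−22=-5≡21 → V
O(14): 14−22=-8≡18 → S
B(1): 1−22=-21≡5 → F
N(13): 13−22=-9≡17 → R
R(17): 17−22=-5≡21 → V
W(22): 22−22=0 → A
X(23): 23−22=1 → B
F(5): 5−22=-17≡9 → J

ZKUVSFRVABJ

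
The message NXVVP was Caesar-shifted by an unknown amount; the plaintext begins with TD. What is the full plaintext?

TDBBV

From the crib: N(13)−T(19)=-6≡20, so the shift is 20.
Subtract 20 from each ciphertext letter:
N(13): 13−20=-7≡19 → T
X(23): 23−20=3 → D
V(21): 21−20=1 → B
V(21): 21−20=1 → B
P(15): 15−20=-5≡21 → V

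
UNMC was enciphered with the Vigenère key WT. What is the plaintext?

YUQJ

Repeat the key across the ciphertext: WTWT
U(20)−W(22): -2≡24 → Y
N(13)−T(19): -6≡20 → U
M(12)−W(22): -10≡16 → Q
C(2)−T(19): -17≡9 → J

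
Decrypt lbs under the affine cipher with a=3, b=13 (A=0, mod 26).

The inverse of 3 mod 26 is 9, since 3·9=27≡1. Apply D(y)=9·(y−13) mod 26:
l(11): 9·(11−13)=-18≡8 → i
b(1): 9·(1−13)=-108≡22 → w
s(18): 9·(18−13)=45≡19 → t

iwt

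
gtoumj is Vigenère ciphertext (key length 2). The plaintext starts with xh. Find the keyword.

Subtract each crib letter from the matching ciphertext letter (mod 26):
g(6)−x(23)=-17≡9 → j
t(19)−h(7)=12 → m

jm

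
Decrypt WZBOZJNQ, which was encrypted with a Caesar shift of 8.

W(22): 22−8=14 → O
Z(25): 25−8=17 → R
B(1): 1−8=-7≡19 → T
O(14): 14−8=6 → G
Z(25): 25−8=17 → R
J(9): 9−8=1 → B
N(13): 13−8=5 → F
Q(16): 16−8=8 → I

ORTGRBFI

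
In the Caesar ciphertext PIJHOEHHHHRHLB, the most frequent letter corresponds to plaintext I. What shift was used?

The most frequent ciphertext letter is H (appears 6 times).
H is position 7; I is position 8.
Shift = -1≡25.

25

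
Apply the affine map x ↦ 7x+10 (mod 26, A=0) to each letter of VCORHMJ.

V(21): 7·21+10=157≡1 → B
C(2): 7·2+10=24 → Y
O(14): 7·14+10=108≡4 → E
R(17): 7·17+10=129≡25 → Z
H(7): 7·7+10=59≡7 → H
M(12): 7·12+10=94≡16 → Q
J(9): 7·9+10=73≡21 → V

BYEZHQV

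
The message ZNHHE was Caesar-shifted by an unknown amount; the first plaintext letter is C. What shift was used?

23

From the crib: Z(25)−C(2)=23, so the shift is 23.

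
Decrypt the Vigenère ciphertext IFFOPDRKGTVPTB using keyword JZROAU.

ZGOAPJILPFVVKC

Repeat the key across the ciphertext: JZROAUJZROAUJZ
I(8)−J(9): -1≡25 → Z
F(5)−Z(25): -20≡6 → G
F(5)−R(17): -12≡14 → O
O(14)−O(14): 0 → A
P(15)−A(0): 15 → P
D(3)−U(20): -17≡9 → J
R(17)−J(9): 8 → I
K(10)−Z(25): -15≡11 → L
G(6)−R(17): -11≡15 → P
T(19)−O(14): 5 → F
V(21)−A(0): 21 → V
P(15)−U(20): -5≡21 → V
T(19)−J(9): 10 → K
B(1)−Z(25): -24≡2 → C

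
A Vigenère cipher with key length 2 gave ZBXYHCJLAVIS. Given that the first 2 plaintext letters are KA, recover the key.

Subtract each crib letter from the matching ciphertext letter (mod 26):
Z(25)−K(10)=15 → P
B(1)−A(0)=1 → B

PB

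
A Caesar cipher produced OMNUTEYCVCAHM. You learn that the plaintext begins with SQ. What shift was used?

From the crib: O(14)−S(18)=-4≡22, so the shift is 22.

22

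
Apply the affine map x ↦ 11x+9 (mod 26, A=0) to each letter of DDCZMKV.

D(3): 11·3+9=42≡16 → Q
D(3): 11·3+9=42≡16 → Q
C(2): 11·2+9=31≡5 → F
Z(25): 11·25+9=284≡24 → Y
M(12): 11·12+9=141≡11 → L
K(10): 11·10+9=119≡15 → P
V(21): 11·21+9=240≡6 → G

QQFYLPG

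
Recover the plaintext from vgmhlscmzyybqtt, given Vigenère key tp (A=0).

Repeat the key across the ciphertext: tptptptptptptpt
v(21)−t(19): 2 → c
g(6)−p(15): -9≡17 → r
m(12)−t(19): -7≡19 → t
h(7)−p(15): -8≡18 → s
l(11)−t(19): -8≡18 → s
s(18)−p(15): 3 → d
c(2)−t(19): -17≡9 → j
m(12)−p(15): -3≡23 → x
z(25)−t(19): 6 → g
y(24)−p(15): 9 → j
y(24)−t(19): 5 → f
b(1)−p(15): -14≡12 → m
q(16)−t(19): -3≡23 → x
t(19)−p(15): 4 → e
t(19)−t(19): 0 → a

crtssdjxgjfmxea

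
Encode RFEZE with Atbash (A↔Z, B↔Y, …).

IUVAV

R(17) → I(8)
F(5) → U(20)
E(4) → V(21)
Z(25) → A(0)
E(4) → V(21)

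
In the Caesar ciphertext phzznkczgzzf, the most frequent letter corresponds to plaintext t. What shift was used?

The most frequent ciphertext letter is z (appears 5 times).
z is position 25; t is position 19.
Shift = 6.

6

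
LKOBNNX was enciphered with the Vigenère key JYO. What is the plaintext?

CMASPZO

Repeat the key across the ciphertext: JYOJYOJ
L(11)−J(9): 2 → C
K(10)−Y(24): -14≡12 → M
O(14)−O(14): 0 → A
B(1)−J(9): -8≡18 → S
N(13)−Y(24): -11≡15 → P
N(13)−O(14): -1≡25 → Z
X(23)−J(9): 14 → O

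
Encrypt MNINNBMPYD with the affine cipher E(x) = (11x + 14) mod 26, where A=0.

M(12): 11·12+14=146≡16 → Q
N(13): 11·13+14=157≡1 → B
I(8): 11·8+14=102≡24 → Y
N(13): 11·13+14=157≡1 → B
N(13): 11·13+14=157≡1 → B
B(1): 11·1+14=25 → Z
M(12): 11·12+14=146≡16 → Q
P(15): 11·15+14=179≡23 → X
Y(24): 11·24+14=278≡18 → S
D(3): 11·3+14=47≡21 → V

QBYBBZQXSV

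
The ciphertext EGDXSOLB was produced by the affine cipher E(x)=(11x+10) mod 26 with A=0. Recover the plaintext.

QCXNWYTL

The inverse of 11 mod 26 is 19, since 11·19=209≡1. Apply D(y)=19·(y−10) mod 26:
E(4): 19·(4−10)=-114≡16 → Q
G(6): 19·(6−10)=-76≡2 → C
D(3): 19·(3−10)=-133≡23 → X
X(23): 19·(23−10)=247≡13 → N
S(18): 19·(18−10)=152≡22 → W
O(14): 19·(14−10)=76≡24 → Y
L(11): 19·(11−10)=19 → T
B(1): 19·(1−10)=-171≡11 → L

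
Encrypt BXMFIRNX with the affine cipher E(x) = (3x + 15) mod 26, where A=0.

B(1): 3·1+15=18 → S
X(23): 3·23+15=84≡6 → G
M(12): 3·12+15=51≡25 → Z
F(5): 3·5+15=30≡4 → E
I(8): 3·8+15=39≡13 → N
R(17): 3·17+15=66≡14 → O
N(13): 3·13+15=54≡2 → C
X(23): 3·23+15=84≡6 → G

SGZENOCG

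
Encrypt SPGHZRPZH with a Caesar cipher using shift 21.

S(18): 18+21=39≡13 → N
P(15): 15+21=36≡10 → K
G(6): 6+21=27≡1 → B
H(7): 7+21=28≡2 → C
Z(25): 25+21=46≡20 → U
R(17): 17+21=38≡12 → M
P(15): 15+21=36≡10 → K
Z(25): 25+21=46≡20 → U
H(7): 7+21=28≡2 → C

NKBCUMKUC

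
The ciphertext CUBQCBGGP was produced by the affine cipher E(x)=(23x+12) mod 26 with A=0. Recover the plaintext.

MGVQMVCCZ

The inverse of 23 mod 26 is 17, since 23·17=391≡1. Apply D(y)=17·(y−12) mod 26:
C(2): 17·(2−12)=-170≡12 → M
U(20): 17·(20−12)=136≡6 → G
B(1): 17·(1−12)=-187≡21 → V
Q(16): 17·(16−12)=68≡16 → Q
C(2): 17·(2−12)=-170≡12 → M
B(1): 17·(1−12)=-187≡21 → V
G(6): 17·(6−12)=-102≡2 → C
G(6): 17·(6−12)=-102≡2 → C
P(15): 17·(15−12)=51≡25 → Z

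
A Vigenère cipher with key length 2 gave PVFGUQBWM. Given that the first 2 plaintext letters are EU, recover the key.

LB

Subtract each crib letter from the matching ciphertext letter (mod 26):
P(15)−E(4)=11 → L
V(21)−U(20)=1 → B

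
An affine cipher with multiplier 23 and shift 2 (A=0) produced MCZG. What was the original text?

OABQ

The inverse of 23 mod 26 is 17, since 23·17=391≡1. Apply D(y)=17·(y−2) mod 26:
M(12): 17·(12−2)=170≡14 → O
C(2): 17·(2−2)=0 → A
Z(25): 17·(25−2)=391≡1 → B
G(6): 17·(6−2)=68≡16 → Q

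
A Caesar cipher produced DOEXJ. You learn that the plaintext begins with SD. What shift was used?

From the crib: D(3)−S(18)=-15≡11, so the shift is 11.

11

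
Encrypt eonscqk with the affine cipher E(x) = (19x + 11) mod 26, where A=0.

e(4): 19·4+11=87≡9 → j
o(14): 19·14+11=277≡17 → r
n(13): 19·13+11=258≡24 → y
s(18): 19·18+11=353≡15 → p
c(2): 19·2+11=49≡23 → x
q(16): 19·16+11=315≡3 → d
k(10): 19·10+11=201≡19 → t

jrypxdt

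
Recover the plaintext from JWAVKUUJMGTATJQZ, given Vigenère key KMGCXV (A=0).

ZKUTNZKXGEWFJXKX

Repeat the key across the ciphertext: KMGCXVKMGCXVKMGC
J(9)−K(10): -1≡25 → Z
W(22)−M(12): 10 → K
A(0)−G(6): -6≡20 → U
V(21)−C(2): 19 → T
K(10)−X(23): -13≡13 → N
U(20)−V(21): -1≡25 → Z
U(20)−K(10): 10 → K
J(9)−M(12): -3≡23 → X
M(12)−G(6): 6 → G
G(6)−C(2): 4 → E
T(19)−X(23): -4≡22 → W
A(0)−V(21): -21≡5 → F
T(19)−K(10): 9 → J
J(9)−M(12): -3≡23 → X
Q(16)−G(6): 10 → K
Z(25)−C(2): 23 → X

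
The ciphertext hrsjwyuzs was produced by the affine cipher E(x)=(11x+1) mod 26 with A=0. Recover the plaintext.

kslwjvxol

The inverse of 11 mod 26 is 19, since 11·19=209≡1. Apply D(y)=19·(y−1) mod 26:
h(7): 19·(7−1)=114≡10 → k
r(17): 19·(17−1)=304≡18 → s
s(18): 19·(18−1)=323≡11 → l
j(9): 19·(9−1)=152≡22 → w
w(22): 19·(22−1)=399≡9 → j
y(24): 19·(24−1)=437≡21 → v
u(20): 19·(20−1)=361≡23 → x
z(25): 19·(25−1)=456≡14 → o
s(18): 19·(18−1)=323≡11 → l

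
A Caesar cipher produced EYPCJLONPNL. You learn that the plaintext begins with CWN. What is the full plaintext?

CWNAHJMLNLJ

From the crib: E(4)−C(2)=2, so the shift is 2.
Subtract 2 from each ciphertext letter:
E(4): 4−2=2 → C
Y(24): 24−2=22 → W
P(15): 15−2=13 → N
C(2): 2−2=0 → A
J(9): 9−2=7 → H
L(11): 11−2=9 → J
O(14): 14−2=12 → M
N(13): 13−2=11 → L
P(15): 15−2=13 → N
N(13): 13−2=11 → L
L(11): 11−2=9 → J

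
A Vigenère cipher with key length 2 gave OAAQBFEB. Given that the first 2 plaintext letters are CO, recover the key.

Subtract each crib letter from the matching ciphertext letter (mod 26):
O(14)−C(2)=12 → M
A(0)−O(14)=-14≡12 → M

MM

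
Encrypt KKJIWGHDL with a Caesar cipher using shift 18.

CCBAOYZVD

K(10): 10+18=28≡2 → C
K(10): 10+18=28≡2 → C
J(9): 9+18=27≡1 → B
I(8): 8+18=26≡0 → A
W(22): 22+18=40≡14 → O
G(6): 6+18=24 → Y
H(7): 7+18=25 → Z
D(3): 3+18=21 → V
L(11): 11+18=29≡3 → D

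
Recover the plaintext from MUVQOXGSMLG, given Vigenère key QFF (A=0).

Repeat the key across the ciphertext: QFFQFFQFFQF
M(12)−Q(16): -4≡22 → W
U(20)−F(5): 15 → P
V(21)−F(5): 16 → Q
Q(16)−Q(16): 0 → A
O(14)−F(5): 9 → J
X(23)−F(5): 18 → S
G(6)−Q(16): -10≡16 → Q
S(18)−F(5): 13 → N
M(12)−F(5): 7 → H
L(11)−Q(16): -5≡21 → V
G(6)−F(5): 1 → B

WPQAJSQNHVB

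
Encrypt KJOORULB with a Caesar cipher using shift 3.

K(10): 10+3=13 → N
J(9): 9+3=12 → M
O(14): 14+3=17 → R
O(14): 14+3=17 → R
R(17): 17+3=20 → U
U(20): 20+3=23 → X
L(11): 11+3=14 → O
B(1): 1+3=4 → E

NMRRUXOE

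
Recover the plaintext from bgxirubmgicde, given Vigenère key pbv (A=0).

mfctqzmlltbip

Repeat the key across the ciphertext: pbvpbvpbvpbvp
b(1)−p(15): -14≡12 → m
g(6)−b(1): 5 → f
x(23)−v(21): 2 → c
i(8)−p(15): -7≡19 → t
r(17)−b(1): 16 → q
u(20)−v(21): -1≡25 → z
b(1)−p(15): -14≡12 → m
m(12)−b(1): 11 → l
g(6)−v(21): -15≡11 → l
i(8)−p(15): -7≡19 → t
c(2)−b(1): 1 → b
d(3)−v(21): -18≡8 → i
e(4)−p(15): -11≡15 → p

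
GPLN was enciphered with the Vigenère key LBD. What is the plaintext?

Repeat the key across the ciphertext: LBDL
G(6)−L(11): -5≡21 → V
P(15)−B(1): 14 → O
L(11)−D(3): 8 → I
N(13)−L(11): 2 → C

VOIC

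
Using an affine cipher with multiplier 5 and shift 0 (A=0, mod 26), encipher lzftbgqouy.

dvzrfecswq

l(11): 5·11+0=55≡3 → d
z(25): 5·25+0=125≡21 → v
f(5): 5·5+0=25 → z
t(19): 5·19+0=95≡17 → r
b(1): 5·1+0=5 → f
g(6): 5·6+0=30≡4 → e
q(16): 5·16+0=80≡2 → c
o(14): 5·14+0=70≡18 → s
u(20): 5·20+0=100≡22 → w
y(24): 5·24+0=120≡16 → q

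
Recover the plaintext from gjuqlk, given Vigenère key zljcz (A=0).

hyloml

Repeat the key across the ciphertext: zljczz
g(6)−z(25): -19≡7 → h
j(9)−l(11): -2≡24 → y
u(20)−j(9): 11 → l
q(16)−c(2): 14 → o
l(11)−z(25): -14≡12 → m
k(10)−z(25): -15≡11 → l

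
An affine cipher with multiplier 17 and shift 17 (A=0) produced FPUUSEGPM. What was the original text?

The inverse of 17 mod 26 is 23, since 17·23=391≡1. Apply D(y)=23·(y−17) mod 26:
F(5): 23·(5−17)=-276≡10 → K
P(15): 23·(15−17)=-46≡6 → G
U(20): 23·(20−17)=69≡17 → R
U(20): 23·(20−17)=69≡17 → R
S(18): 23·(18−17)=23 → X
E(4): 23·(4−17)=-299≡13 → N
G(6): 23·(6−17)=-253≡7 → H
P(15): 23·(15−17)=-46≡6 → G
M(12): 23·(12−17)=-115≡15 → P

KGRRXNHGP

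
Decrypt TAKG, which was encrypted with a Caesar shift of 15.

ELVR

T(19): 19−15=4 → E
A(0): 0−15=-15≡11 → L
K(10): 10−15=-5≡21 → V
G(6): 6−15=-9≡17 → R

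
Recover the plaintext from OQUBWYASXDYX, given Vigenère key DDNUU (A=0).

LNHHCVXFDJVU

Repeat the key across the ciphertext: DDNUUDDNUUDD
O(14)−D(3): 11 → L
Q(16)−D(3): 13 → N
U(20)−N(13): 7 → H
B(1)−U(20): -19≡7 → H
W(22)−U(20): 2 → C
Y(24)−D(3): 21 → V
A(0)−D(3): -3≡23 → X
S(18)−N(13): 5 → F
X(23)−U(20): 3 → D
D(3)−U(20): -17≡9 → J
Y(24)−D(3): 21 → V
X(23)−D(3): 20 → U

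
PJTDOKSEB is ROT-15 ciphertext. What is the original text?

P(15): 15−15=0 → A
J(9): 9−15=-6≡20 → U
T(19): 19−15=4 → E
D(3): 3−15=-12≡14 → O
O(14): 14−15=-1≡25 → Z
K(10): 10−15=-5≡21 → V
S(18): 18−15=3 → D
E(4): 4−15=-11≡15 → P
B(1): 1−15=-14≡12 → M

AUEOZVDPM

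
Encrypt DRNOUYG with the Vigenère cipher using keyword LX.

OOYLFVR

Repeat the key across the message: LXLXLXL
D(3)+L(11): 14 → O
R(17)+X(23): 40≡14 → O
N(13)+L(11): 24 → Y
O(14)+X(23): 37≡11 → L
U(20)+L(11): 31≡5 → F
Y(24)+X(23): 47≡21 → V
G(6)+L(11): 17 → R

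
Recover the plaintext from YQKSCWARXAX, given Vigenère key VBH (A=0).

DPDXBPFQQFW

Repeat the key across the ciphertext: VBHVBHVBHVB
Y(24)−V(21): 3 → D
Q(16)−B(1): 15 → P
K(10)−H(7): 3 → D
S(18)−V(21): -3≡23 → X
C(2)−B(1): 1 → B
W(22)−H(7): 15 → P
A(0)−V(21): -21≡5 → F
R(17)−B(1): 16 → Q
X(23)−H(7): 16 → Q
A(0)−V(21): -21≡5 → F
X(23)−B(1): 22 → W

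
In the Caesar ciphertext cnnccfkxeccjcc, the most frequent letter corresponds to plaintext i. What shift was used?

The most frequent ciphertext letter is c (appears 7 times).
c is position 2; i is position 8.
Shift = -6≡20.

20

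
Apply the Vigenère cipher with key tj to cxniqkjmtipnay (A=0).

Repeat the key across the message: tjtjtjtjtjtjtj
c(2)+t(19): 21 → v
x(23)+j(9): 32≡6 → g
n(13)+t(19): 32≡6 → g
i(8)+j(9): 17 → r
q(16)+t(19): 35≡9 → j
k(10)+j(9): 19 → t
j(9)+t(19): 28≡2 → c
m(12)+j(9): 21 → v
t(19)+t(19): 38≡12 → m
i(8)+j(9): 17 → r
p(15)+t(19): 34≡8 → i
n(13)+j(9): 22 → w
a(0)+t(19): 19 → t
y(24)+j(9): 33≡7 → h

vggrjtcvmriwth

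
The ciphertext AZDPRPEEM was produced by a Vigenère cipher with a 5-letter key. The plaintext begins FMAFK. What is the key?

Subtract each crib letter from the matching ciphertext letter (mod 26):
A(0)−F(5)=-5≡21 → V
Z(25)−M(12)=13 → N
D(3)−A(0)=3 → D
P(15)−F(5)=10 → K
R(17)−K(10)=7 → H

VNDKH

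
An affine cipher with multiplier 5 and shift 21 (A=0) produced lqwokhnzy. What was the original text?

The inverse of 5 mod 26 is 21, since 5·21=105≡1. Apply D(y)=21·(y−21) mod 26:
l(11): 21·(11−21)=-210≡24 → y
q(16): 21·(16−21)=-105≡25 → z
w(22): 21·(22−21)=21 → v
o(14): 21·(14−21)=-147≡9 → j
k(10): 21·(10−21)=-231≡3 → d
h(7): 21·(7−21)=-294≡18 → s
n(13): 21·(13−21)=-168≡14 → o
z(25): 21·(25−21)=84≡6 → g
y(24): 21·(24−21)=63≡11 → l

yzvjdsogl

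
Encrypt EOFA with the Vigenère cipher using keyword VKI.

Repeat the key across the message: VKIV
E(4)+V(21): 25 → Z
O(14)+K(10): 24 → Y
F(5)+I(8): 13 → N
A(0)+V(21): 21 → V

ZYNV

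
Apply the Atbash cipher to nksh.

mphs

n(13) → m(12)
k(10) → p(15)
s(18) → h(7)
h(7) → s(18)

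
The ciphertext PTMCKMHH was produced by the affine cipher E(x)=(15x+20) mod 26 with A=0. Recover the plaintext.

The inverse of 15 mod 26 is 7, since 15·7=105≡1. Apply D(y)=7·(y−20) mod 26:
P(15): 7·(15−20)=-35≡17 → R
T(19): 7·(19−20)=-7≡19 → T
M(12): 7·(12−20)=-56≡22 → W
C(2): 7·(2−20)=-126≡4 → E
K(10): 7·(10−20)=-70≡8 → I
M(12): 7·(12−20)=-56≡22 → W
H(7): 7·(7−20)=-91≡13 → N
H(7): 7·(7−20)=-91≡13 → N

RTWEIWNN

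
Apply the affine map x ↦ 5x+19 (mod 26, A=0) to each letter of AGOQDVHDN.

TXLVIUCIG

A(0): 5·0+19=19 → T
G(6): 5·6+19=49≡23 → X
O(14): 5·14+19=89≡11 → L
Q(16): 5·16+19=99≡21 → V
D(3): 5·3+19=34≡8 → I
V(21): 5·21+19=124≡20 → U
H(7): 5·7+19=54≡2 → C
D(3): 5·3+19=34≡8 → I
N(13): 5·13+19=84≡6 → G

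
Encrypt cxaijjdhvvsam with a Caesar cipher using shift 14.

c(2): 2+14=16 → q
x(23): 23+14=37≡11 → l
a(0): 0+14=14 → o
i(8): 8+14=22 → w
j(9): 9+14=23 → x
j(9): 9+14=23 → x
d(3): 3+14=17 → r
h(7): 7+14=21 → v
v(21): 21+14=35≡9 → j
v(21): 21+14=35≡9 → j
s(18): 18+14=32≡6 → g
a(0): 0+14=14 → o
m(12): 12+14=26≡0 → a

qlowxxrvjjgoa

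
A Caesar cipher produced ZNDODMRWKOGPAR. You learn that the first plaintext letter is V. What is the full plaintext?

From the crib: Z(25)−V(21)=4, so the shift is 4.
Subtract 4 from each ciphertext letter:
Z(25): 25−4=21 → V
N(13): 13−4=9 → J
D(3): 3−4=-1≡25 → Z
O(14): 14−4=10 → K
D(3): 3−4=-1≡25 → Z
M(12): 12−4=8 → I
R(17): 17−4=13 → N
W(22): 22−4=18 → S
K(10): 10−4=6 → G
O(14): 14−4=10 → K
G(6): 6−4=2 → C
P(15): 15−4=11 → L
A(0): 0−4=-4≡22 → W
R(17): 17−4=13 → N

VJZKZINSGKCLWN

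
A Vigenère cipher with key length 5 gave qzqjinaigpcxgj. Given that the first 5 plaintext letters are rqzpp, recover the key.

zjrut

Subtract each crib letter from the matching ciphertext letter (mod 26):
q(16)−r(17)=-1≡25 → z
z(25)−q(16)=9 → j
q(16)−z(25)=-9≡17 → r
j(9)−p(15)=-6≡20 → u
i(8)−p(15)=-7≡19 → t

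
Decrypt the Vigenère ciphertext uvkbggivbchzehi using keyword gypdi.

oxvyyakgyubbpea

Repeat the key across the ciphertext: gypdigypdigypdi
u(20)−g(6): 14 → o
v(21)−y(24): -3≡23 → x
k(10)−p(15): -5≡21 → v
b(1)−d(3): -2≡24 → y
g(6)−i(8): -2≡24 → y
g(6)−g(6): 0 → a
i(8)−y(24): -16≡10 → k
v(21)−p(15): 6 → g
b(1)−d(3): -2≡24 → y
c(2)−i(8): -6≡20 → u
h(7)−g(6): 1 → b
z(25)−y(24): 1 → b
e(4)−p(15): -11≡15 → p
h(7)−d(3): 4 → e
i(8)−i(8): 0 → a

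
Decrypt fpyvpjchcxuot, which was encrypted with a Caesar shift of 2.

dnwtnhafavsmr

f(5): 5−2=3 → d
p(15): 15−2=13 → n
y(24): 24−2=22 → w
v(21): 21−2=19 → t
p(15): 15−2=13 → n
j(9): 9−2=7 → h
c(2): 2−2=0 → a
h(7): 7−2=5 → f
c(2): 2−2=0 → a
x(23): 23−2=21 → v
u(20): 20−2=18 → s
o(14): 14−2=12 → m
t(19): 19−2=17 → r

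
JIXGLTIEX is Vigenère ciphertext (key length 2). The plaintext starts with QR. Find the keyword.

TR

Subtract each crib letter from the matching ciphertext letter (mod 26):
J(9)−Q(16)=-7≡19 → T
I(8)−R(17)=-9≡17 → R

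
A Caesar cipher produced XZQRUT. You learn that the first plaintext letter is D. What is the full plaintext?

DFWXAZ

From the crib: X(23)−D(3)=20, so the shift is 20.
Subtract 20 from each ciphertext letter:
X(23): 23−20=3 → D
Z(25): 25−20=5 → F
Q(16): 16−20=-4≡22 → W
R(17): 17−20=-3≡23 → X
U(20): 20−20=0 → A
T(19): 19−20=-1≡25 → Z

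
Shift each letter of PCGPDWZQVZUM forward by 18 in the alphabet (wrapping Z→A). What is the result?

P(15): 15+18=33≡7 → H
C(2): 2+18=20 → U
G(6): 6+18=24 → Y
P(15): 15+18=33≡7 → H
D(3): 3+18=21 → V
W(22): 22+18=40≡14 → O
Z(25): 25+18=43≡17 → R
Q(16): 16+18=34≡8 → I
V(21): 21+18=39≡13 → N
Z(25): 25+18=43≡17 → R
U(20): 20+18=38≡12 → M
M(12): 12+18=30≡4 → E

HUYHVORINRME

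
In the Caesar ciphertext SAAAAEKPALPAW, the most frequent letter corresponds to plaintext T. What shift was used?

7

The most frequent ciphertext letter is A (appears 6 times).
A is position 0; T is position 19.
Shift = -19≡7.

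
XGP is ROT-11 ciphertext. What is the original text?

X(23): 23−11=12 → M
G(6): 6−11=-5≡21 → V
P(15): 15−11=4 → E

MVE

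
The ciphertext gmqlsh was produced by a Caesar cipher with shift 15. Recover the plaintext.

rxbwds

g(6): 6−15=-9≡17 → r
m(12): 12−15=-3≡23 → x
q(16): 16−15=1 → b
l(11): 11−15=-4≡22 → w
s(18): 18−15=3 → d
h(7): 7−15=-8≡18 → s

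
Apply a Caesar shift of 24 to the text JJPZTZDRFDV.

HHNXRXBPDBT

J(9): 9+24=33≡7 → H
J(9): 9+24=33≡7 → H
P(15): 15+24=39≡13 → N
Z(25): 25+24=49≡23 → X
T(19): 19+24=43≡17 → R
Z(25): 25+24=49≡23 → X
D(3): 3+24=27≡1 → B
R(17): 17+24=41≡15 → P
F(5): 5+24=29≡3 → D
D(3): 3+24=27≡1 → B
V(21): 21+24=45≡19 → T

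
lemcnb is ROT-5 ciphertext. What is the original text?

gzhxiw

l(11): 11−5=6 → g
e(4): 4−5=-1≡25 → z
m(12): 12−5=7 → h
c(2): 2−5=-3≡23 → x
n(13): 13−5=8 → i
b(1): 1−5=-4≡22 → w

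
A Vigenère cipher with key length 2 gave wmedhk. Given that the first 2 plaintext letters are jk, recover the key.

Subtract each crib letter from the matching ciphertext letter (mod 26):
w(22)−j(9)=13 → n
m(12)−k(10)=2 → c

nc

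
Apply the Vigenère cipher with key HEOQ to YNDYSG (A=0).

Repeat the key across the message: HEOQHE
Y(24)+H(7): 31≡5 → F
N(13)+E(4): 17 → R
D(3)+O(14): 17 → R
Y(24)+Q(16): 40≡14 → O
S(18)+H(7): 25 → Z
G(6)+E(4): 10 → K

FRROZK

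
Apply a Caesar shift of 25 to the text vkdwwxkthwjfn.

ujcvvwjsgviem

v(21): 21+25=46≡20 → u
k(10): 10+25=35≡9 → j
d(3): 3+25=28≡2 → c
w(22): 22+25=47≡21 → v
w(22): 22+25=47≡21 → v
x(23): 23+25=48≡22 → w
k(10): 10+25=35≡9 → j
t(19): 19+25=44≡18 → s
h(7): 7+25=32≡6 → g
w(22): 22+25=47≡21 → v
j(9): 9+25=34≡8 → i
f(5): 5+25=30≡4 → e
n(13): 13+25=38≡12 → m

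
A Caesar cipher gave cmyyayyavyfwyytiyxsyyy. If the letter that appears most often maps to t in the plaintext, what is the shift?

The most frequent ciphertext letter is y (appears 11 times).
y is position 24; t is position 19.
Shift = 5.

5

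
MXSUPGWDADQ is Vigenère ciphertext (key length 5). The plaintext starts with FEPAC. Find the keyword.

HTDUN

Subtract each crib letter from the matching ciphertext letter (mod 26):
M(12)−F(5)=7 → H
X(23)−E(4)=19 → T
S(18)−P(15)=3 → D
U(20)−A(0)=20 → U
P(15)−C(2)=13 → N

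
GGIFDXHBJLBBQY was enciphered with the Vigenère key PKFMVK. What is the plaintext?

RWDTINSREZGRBO

Repeat the key across the ciphertext: PKFMVKPKFMVKPK
G(6)−P(15): -9≡17 → R
G(6)−K(10): -4≡22 → W
I(8)−F(5): 3 → D
F(5)−M(12): -7≡19 → T
D(3)−V(21): -18≡8 → I
X(23)−K(10): 13 → N
H(7)−P(15): -8≡18 → S
B(1)−K(10): -9≡17 → R
J(9)−F(5): 4 → E
L(11)−M(12): -1≡25 → Z
B(1)−V(21): -20≡6 → G
B(1)−K(10): -9≡17 → R
Q(16)−P(15): 1 → B
Y(24)−K(10): 14 → O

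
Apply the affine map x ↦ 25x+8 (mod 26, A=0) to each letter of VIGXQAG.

V(21): 25·21+8=533≡13 → N
I(8): 25·8+8=208≡0 → A
G(6): 25·6+8=158≡2 → C
X(23): 25·23+8=583≡11 → L
Q(16): 25·16+8=408≡18 → S
A(0): 25·0+8=8 → I
G(6): 25·6+8=158≡2 → C

NACLSIC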